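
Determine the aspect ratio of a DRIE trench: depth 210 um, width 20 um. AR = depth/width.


Step 1: AR = depth / width
Step 2: AR = 210 / 20
AR = 10.5


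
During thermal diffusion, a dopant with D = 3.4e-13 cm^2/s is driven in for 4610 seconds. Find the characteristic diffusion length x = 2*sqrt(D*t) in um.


Step 1: Compute D*t = 3.4e-13 * 4610 = 1.5674e-09 cm^2
Step 2: sqrt(D*t) = 3.959e-05 cm
Step 3: x = 2 * 3.959e-05 cm = 7.918e-05 cm
Step 4: Convert to um (1 cm = 1e4 um): x = 0.792 um


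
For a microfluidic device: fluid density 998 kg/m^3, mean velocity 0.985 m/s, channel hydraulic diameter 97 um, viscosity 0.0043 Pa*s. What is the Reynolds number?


Step 1: Convert Dh to meters: Dh = 97e-6 m
Step 2: Re = rho * v * Dh / mu
Re = 998 * 0.985 * 97e-6 / 0.0043
Re = 22.175


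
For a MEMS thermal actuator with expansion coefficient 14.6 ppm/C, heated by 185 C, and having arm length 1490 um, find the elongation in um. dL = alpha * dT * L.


Step 1: Convert CTE: alpha = 14.6 ppm/C = 14.6e-6 /C
Step 2: dL = 14.6e-6 * 185 * 1490
dL = 4.0245 um


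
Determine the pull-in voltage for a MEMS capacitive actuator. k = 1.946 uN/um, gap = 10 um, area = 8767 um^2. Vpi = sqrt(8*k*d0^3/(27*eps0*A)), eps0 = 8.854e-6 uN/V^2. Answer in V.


Step 1: Compute numerator: 8 * k * d0^3 = 8 * 1.946 * 10^3 = 15568.0
Step 2: Compute denominator: 27 * eps0 * A = 27 * 8.854e-6 * 8767 = 2.095821
Step 3: Vpi = sqrt(15568.0 / 2.095821)
Vpi = 86.19 V


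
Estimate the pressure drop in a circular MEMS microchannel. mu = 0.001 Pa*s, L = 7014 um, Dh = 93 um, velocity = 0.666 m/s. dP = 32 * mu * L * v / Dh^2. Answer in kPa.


Step 1: Convert to SI: L = 7014e-6 m, Dh = 93e-6 m
Step 2: dP = 32 * 0.001 * 7014e-6 * 0.666 / (93e-6)^2
Step 3: dP = 17283.20 Pa
Step 4: Convert to kPa: dP = 17.28 kPa


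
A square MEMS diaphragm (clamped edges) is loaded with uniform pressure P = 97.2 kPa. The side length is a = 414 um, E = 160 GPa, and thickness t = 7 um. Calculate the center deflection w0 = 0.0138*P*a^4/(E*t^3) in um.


Step 1: Convert pressure to compatible units (E is in GPa, so P in GPa).
P = 97.2 kPa = 97.2e-6 GPa
Step 2: Compute numerator: 0.0138 * P * a^4.
a^4 = 414^4 = 29376588816
numerator = 0.0138 * 97.2e-6 * 29376588816 = 3.9405e+04
Step 3: Compute denominator: E * t^3 = 160 * 7^3 = 54880
Step 4: w0 = numerator / denominator = 3.9405e+04 / 54880 = 0.718 um


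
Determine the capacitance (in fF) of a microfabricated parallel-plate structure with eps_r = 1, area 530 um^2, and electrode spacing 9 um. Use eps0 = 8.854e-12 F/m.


Step 1: Convert area to m^2: A = 530e-12 m^2
Step 2: Convert gap to m: d = 9e-6 m
Step 3: C = eps0 * eps_r * A / d
C = 8.854e-12 * 1 * 530e-12 / 9e-6
Step 4: Convert to fF (multiply by 1e15).
C = 0.52 fF


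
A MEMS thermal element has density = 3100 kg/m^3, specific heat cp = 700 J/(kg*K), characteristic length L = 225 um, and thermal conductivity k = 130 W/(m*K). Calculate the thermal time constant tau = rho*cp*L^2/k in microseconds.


Step 1: Convert L to m: L = 225e-6 m
Step 2: L^2 = (225e-6)^2 = 5.0625e-08 m^2
Step 3: tau = 3100 * 700 * 5.0625e-08 / 130 = 8.4504808e-04 s
Step 4: Convert to microseconds (multiply by 1e6).
tau = 845.048 us


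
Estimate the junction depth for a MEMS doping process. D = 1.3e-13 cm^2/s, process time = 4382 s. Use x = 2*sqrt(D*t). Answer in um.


Step 1: Compute D*t = 1.3e-13 * 4382 = 5.6966e-10 cm^2
Step 2: sqrt(D*t) = 2.3868e-05 cm
Step 3: x = 2 * 2.3868e-05 cm = 4.7736e-05 cm
Step 4: Convert to um (1 cm = 1e4 um): x = 0.477 um


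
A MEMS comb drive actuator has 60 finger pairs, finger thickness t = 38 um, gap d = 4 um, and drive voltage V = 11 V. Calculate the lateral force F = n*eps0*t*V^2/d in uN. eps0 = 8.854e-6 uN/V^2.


Step 1: Parameters: n=60, eps0=8.854e-6 uN/V^2, t=38 um, V=11 V, d=4 um
Step 2: V^2 = 121
Step 3: F = 60 * 8.854e-6 * 38 * 121 / 4
F = 0.611 uN


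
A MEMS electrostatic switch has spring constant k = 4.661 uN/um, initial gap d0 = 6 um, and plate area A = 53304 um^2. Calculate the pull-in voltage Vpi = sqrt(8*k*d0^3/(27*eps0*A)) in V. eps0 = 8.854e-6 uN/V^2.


Step 1: Compute numerator: 8 * k * d0^3 = 8 * 4.661 * 6^3 = 8054.208
Step 2: Compute denominator: 27 * eps0 * A = 27 * 8.854e-6 * 53304 = 12.742748
Step 3: Vpi = sqrt(8054.208 / 12.742748)
Vpi = 25.14 V


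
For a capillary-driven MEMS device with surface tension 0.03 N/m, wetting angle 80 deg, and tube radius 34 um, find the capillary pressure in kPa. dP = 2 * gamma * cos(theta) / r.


Step 1: cos(80 deg) = 0.1736
Step 2: Convert r to m: r = 34e-6 m
Step 3: dP = 2 * 0.03 * 0.1736 / 34e-6 = 306.4 Pa
Step 4: Convert Pa to kPa (divide by 1000).
dP = 0.31 kPa


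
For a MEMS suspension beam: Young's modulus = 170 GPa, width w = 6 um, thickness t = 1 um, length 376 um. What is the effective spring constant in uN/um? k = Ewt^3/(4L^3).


Step 1: Convert E to consistent units (1 GPa = 1000 uN/um^2).
E = 170 GPa = 170000 uN/um^2
Step 2: Compute t^3 = 1^3 = 1
Step 3: Compute L^3 = 376^3 = 53157376
Step 4: k = 170000 * 6 * 1 / (4 * 53157376)
k = 0.0048 uN/um


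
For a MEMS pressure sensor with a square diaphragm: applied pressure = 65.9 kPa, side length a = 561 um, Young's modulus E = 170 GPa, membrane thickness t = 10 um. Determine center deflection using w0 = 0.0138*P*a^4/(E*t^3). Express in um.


Step 1: Convert pressure to compatible units (E is in GPa, so P in GPa).
P = 65.9 kPa = 65.9e-6 GPa
Step 2: Compute numerator: 0.0138 * P * a^4.
a^4 = 561^4 = 99049307841
numerator = 0.0138 * 65.9e-6 * 99049307841 = 9.00774e+04
Step 3: Compute denominator: E * t^3 = 170 * 10^3 = 170000
Step 4: w0 = numerator / denominator = 9.00774e+04 / 170000 = 0.5299 um


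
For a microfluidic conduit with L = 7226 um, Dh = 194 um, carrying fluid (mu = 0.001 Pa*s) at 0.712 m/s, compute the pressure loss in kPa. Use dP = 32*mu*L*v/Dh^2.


Step 1: Convert to SI: L = 7226e-6 m, Dh = 194e-6 m
Step 2: dP = 32 * 0.001 * 7226e-6 * 0.712 / (194e-6)^2
Step 3: dP = 4374.46 Pa
Step 4: Convert to kPa: dP = 4.37 kPa


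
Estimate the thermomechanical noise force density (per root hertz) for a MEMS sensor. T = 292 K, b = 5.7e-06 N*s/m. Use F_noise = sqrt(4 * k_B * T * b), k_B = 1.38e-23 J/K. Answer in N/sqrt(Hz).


Step 1: Compute 4 * k_B * T * b
= 4 * 1.38e-23 * 292 * 5.7e-06
= 9.1875e-26 N^2/Hz
Step 2: F_noise = sqrt(9.1875e-26)
F_noise = 3.03e-13 N/sqrt(Hz)


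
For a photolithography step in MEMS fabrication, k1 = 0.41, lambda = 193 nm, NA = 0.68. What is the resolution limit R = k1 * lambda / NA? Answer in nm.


Step 1: Identify values: k1 = 0.41, lambda = 193 nm, NA = 0.68
Step 2: R = k1 * lambda / NA
R = 0.41 * 193 / 0.68
R = 116.4 nm


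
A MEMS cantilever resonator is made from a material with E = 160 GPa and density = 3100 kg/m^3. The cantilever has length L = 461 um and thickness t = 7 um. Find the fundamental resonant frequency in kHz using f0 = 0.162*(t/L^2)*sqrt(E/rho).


Step 1: Convert units to SI.
t_SI = 7e-6 m, L_SI = 461e-6 m
Step 2: Calculate sqrt(E/rho).
sqrt(160e9 / 3100) = 7184.21 m/s
Step 3: Compute f0.
f0 = 0.162 * 7e-6 / (461e-6)^2 * 7184.21 = 38334.5 Hz = 38.33 kHz


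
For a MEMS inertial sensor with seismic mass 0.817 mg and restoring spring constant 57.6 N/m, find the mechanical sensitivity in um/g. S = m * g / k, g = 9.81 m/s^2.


Step 1: Convert mass: m = 0.817 mg = 8.17e-07 kg
Step 2: S = m * g / k = 8.17e-07 * 9.81 / 57.6
Step 3: S = 1.39e-07 m/g
Step 4: Convert to um/g: S = 0.139 um/g


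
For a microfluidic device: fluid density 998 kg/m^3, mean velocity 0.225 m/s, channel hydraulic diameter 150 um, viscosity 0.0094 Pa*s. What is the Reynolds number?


Step 1: Convert Dh to meters: Dh = 150e-6 m
Step 2: Re = rho * v * Dh / mu
Re = 998 * 0.225 * 150e-6 / 0.0094
Re = 3.583


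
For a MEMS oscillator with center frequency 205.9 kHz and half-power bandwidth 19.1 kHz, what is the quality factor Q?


Step 1: Q = f0 / bandwidth
Step 2: Q = 205.9 / 19.1
Q = 10.8


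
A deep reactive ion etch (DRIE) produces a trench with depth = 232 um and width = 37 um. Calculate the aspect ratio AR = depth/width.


Step 1: AR = depth / width
Step 2: AR = 232 / 37
AR = 6.3


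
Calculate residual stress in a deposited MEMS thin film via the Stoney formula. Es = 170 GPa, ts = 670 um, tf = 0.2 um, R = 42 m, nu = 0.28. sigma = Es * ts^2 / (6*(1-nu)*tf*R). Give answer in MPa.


Step 1: Compute numerator: Es * ts^2 = 170 * 670^2 = 76313000 (GPa*um^2)
Step 2: Compute denominator (R in um): 6*(1-nu)*tf*R = 6*0.72*0.2*42e6 = 36288000.0 (um^2)
Step 3: sigma (GPa) = 76313000 / 36288000.0 = 2.102982e+00 GPa
Step 4: Convert to MPa (x1000): sigma = 2103.0 MPa


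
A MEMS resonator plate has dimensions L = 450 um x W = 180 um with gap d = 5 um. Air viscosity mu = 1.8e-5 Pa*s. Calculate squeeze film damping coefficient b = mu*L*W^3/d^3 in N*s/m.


Step 1: Convert to SI.
L = 450e-6 m, W = 180e-6 m, d = 5e-6 m
Step 2: W^3 = (180e-6)^3 = 5.83e-12 m^3
Step 3: d^3 = (5e-6)^3 = 1.25e-16 m^3
Step 4: b = 1.8e-5 * 450e-6 * 5.83e-12 / 1.25e-16
b = 3.78e-04 N*s/m


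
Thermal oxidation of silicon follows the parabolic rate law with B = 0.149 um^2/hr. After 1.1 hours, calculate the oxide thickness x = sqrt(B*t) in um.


Step 1: Compute B*t = 0.149 * 1.1 = 0.1639
Step 2: x = sqrt(0.1639)
x = 0.405 um


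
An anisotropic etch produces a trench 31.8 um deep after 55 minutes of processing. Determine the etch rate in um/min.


Step 1: Etch rate = depth / time
Step 2: rate = 31.8 / 55
rate = 0.578 um/min


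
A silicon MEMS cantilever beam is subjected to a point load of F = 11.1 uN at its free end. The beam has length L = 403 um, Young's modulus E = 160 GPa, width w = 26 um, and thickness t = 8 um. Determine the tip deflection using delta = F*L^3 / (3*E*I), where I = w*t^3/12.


Step 1: Calculate the second moment of area.
I = w * t^3 / 12 = 26 * 8^3 / 12 = 1109.3333 um^4
Step 2: Convert E to consistent units (1 GPa = 1000 uN/um^2).
E = 160 GPa = 160000 uN/um^2
Step 3: Calculate tip deflection.
delta = F * L^3 / (3 * E * I)
delta = 11.1 * 403^3 / (3 * 160000 * 1109.3333)
delta = 1.3644 um


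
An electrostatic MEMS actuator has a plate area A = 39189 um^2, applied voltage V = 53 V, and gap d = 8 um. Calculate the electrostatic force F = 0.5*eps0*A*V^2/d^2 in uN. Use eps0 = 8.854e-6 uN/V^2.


Step 1: Identify parameters.
eps0 = 8.854e-6 uN/V^2, A = 39189 um^2, V = 53 V, d = 8 um
Step 2: Compute V^2 = 53^2 = 2809
Step 3: Compute d^2 = 8^2 = 64
Step 4: F = 0.5 * 8.854e-6 * 39189 * 2809 / 64
F = 7.615 uN


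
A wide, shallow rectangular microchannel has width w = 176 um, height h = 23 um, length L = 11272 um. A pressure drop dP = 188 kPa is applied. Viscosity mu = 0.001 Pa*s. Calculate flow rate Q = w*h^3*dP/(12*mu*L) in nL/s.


Step 1: Convert all dimensions to SI (meters).
w = 176e-6 m, h = 23e-6 m, L = 11272e-6 m, dP = 188e3 Pa
Step 2: Q = w * h^3 * dP / (12 * mu * L)
Q = 176e-6 * (23e-6)^3 * 188e3 / (12 * 0.001 * 11272e-6) = 2.97626638e-09 m^3/s
Step 3: Convert Q from m^3/s to nL/s (1 m^3 = 1e12 nL, so multiply by 1e12).
Q = 2976.266 nL/s


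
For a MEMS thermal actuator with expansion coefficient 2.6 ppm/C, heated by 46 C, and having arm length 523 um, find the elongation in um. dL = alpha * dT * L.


Step 1: Convert CTE: alpha = 2.6 ppm/C = 2.6e-6 /C
Step 2: dL = 2.6e-6 * 46 * 523
dL = 0.0626 um


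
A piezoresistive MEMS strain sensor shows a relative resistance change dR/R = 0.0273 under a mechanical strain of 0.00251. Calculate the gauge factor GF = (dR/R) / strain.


Step 1: Identify values.
dR/R = 0.0273, strain = 0.00251
Step 2: GF = (dR/R) / strain = 0.0273 / 0.00251
GF = 10.9


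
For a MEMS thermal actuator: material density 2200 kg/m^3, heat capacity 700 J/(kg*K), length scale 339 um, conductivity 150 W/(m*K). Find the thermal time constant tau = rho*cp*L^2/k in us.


Step 1: Convert L to m: L = 339e-6 m
Step 2: L^2 = (339e-6)^2 = 1.14921e-07 m^2
Step 3: tau = 2200 * 700 * 1.14921e-07 / 150 = 1.1798556e-03 s
Step 4: Convert to microseconds (multiply by 1e6).
tau = 1179.856 us


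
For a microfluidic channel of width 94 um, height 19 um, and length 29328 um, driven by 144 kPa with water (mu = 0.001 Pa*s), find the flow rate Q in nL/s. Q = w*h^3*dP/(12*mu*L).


Step 1: Convert all dimensions to SI (meters).
w = 94e-6 m, h = 19e-6 m, L = 29328e-6 m, dP = 144e3 Pa
Step 2: Q = w * h^3 * dP / (12 * mu * L)
Q = 94e-6 * (19e-6)^3 * 144e3 / (12 * 0.001 * 29328e-6) = 2.6380769e-10 m^3/s
Step 3: Convert Q from m^3/s to nL/s (1 m^3 = 1e12 nL, so multiply by 1e12).
Q = 263.808 nL/s


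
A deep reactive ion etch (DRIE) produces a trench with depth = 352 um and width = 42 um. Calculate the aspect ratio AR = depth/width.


Step 1: AR = depth / width
Step 2: AR = 352 / 42
AR = 8.4


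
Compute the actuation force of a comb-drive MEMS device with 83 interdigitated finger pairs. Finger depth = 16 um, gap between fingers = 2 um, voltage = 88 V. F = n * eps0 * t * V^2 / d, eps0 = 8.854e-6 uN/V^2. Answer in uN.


Step 1: Parameters: n=83, eps0=8.854e-6 uN/V^2, t=16 um, V=88 V, d=2 um
Step 2: V^2 = 7744
Step 3: F = 83 * 8.854e-6 * 16 * 7744 / 2
F = 45.527 uN


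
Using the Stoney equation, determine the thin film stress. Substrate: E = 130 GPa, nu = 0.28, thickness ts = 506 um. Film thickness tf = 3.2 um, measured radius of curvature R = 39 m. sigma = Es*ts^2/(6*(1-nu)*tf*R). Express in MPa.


Step 1: Compute numerator: Es * ts^2 = 130 * 506^2 = 33284680 (GPa*um^2)
Step 2: Compute denominator (R in um): 6*(1-nu)*tf*R = 6*0.72*3.2*39e6 = 539136000.0 (um^2)
Step 3: sigma (GPa) = 33284680 / 539136000.0 = 6.1737e-02 GPa
Step 4: Convert to MPa (x1000): sigma = 61.7 MPa


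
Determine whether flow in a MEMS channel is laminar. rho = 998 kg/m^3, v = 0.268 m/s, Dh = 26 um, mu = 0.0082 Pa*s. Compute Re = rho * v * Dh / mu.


Step 1: Convert Dh to meters: Dh = 26e-6 m
Step 2: Re = rho * v * Dh / mu
Re = 998 * 0.268 * 26e-6 / 0.0082
Re = 0.848
Since Re = 0.848 is below ~2300, the flow is laminar.


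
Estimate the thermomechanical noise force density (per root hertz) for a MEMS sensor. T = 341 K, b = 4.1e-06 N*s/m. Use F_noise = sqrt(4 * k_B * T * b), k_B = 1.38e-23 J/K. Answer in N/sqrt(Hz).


Step 1: Compute 4 * k_B * T * b
= 4 * 1.38e-23 * 341 * 4.1e-06
= 7.7175e-26 N^2/Hz
Step 2: F_noise = sqrt(7.7175e-26)
F_noise = 2.78e-13 N/sqrt(Hz)


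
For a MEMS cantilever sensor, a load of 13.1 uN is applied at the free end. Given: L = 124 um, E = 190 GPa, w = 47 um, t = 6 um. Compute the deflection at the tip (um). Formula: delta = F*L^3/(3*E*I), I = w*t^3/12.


Step 1: Calculate the second moment of area.
I = w * t^3 / 12 = 47 * 6^3 / 12 = 846.0 um^4
Step 2: Convert E to consistent units (1 GPa = 1000 uN/um^2).
E = 190 GPa = 190000 uN/um^2
Step 3: Calculate tip deflection.
delta = F * L^3 / (3 * E * I)
delta = 13.1 * 124^3 / (3 * 190000 * 846.0)
delta = 0.0518 um


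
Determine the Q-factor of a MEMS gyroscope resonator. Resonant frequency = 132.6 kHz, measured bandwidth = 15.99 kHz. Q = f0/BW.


Step 1: Q = f0 / bandwidth
Step 2: Q = 132.6 / 15.99
Q = 8.3


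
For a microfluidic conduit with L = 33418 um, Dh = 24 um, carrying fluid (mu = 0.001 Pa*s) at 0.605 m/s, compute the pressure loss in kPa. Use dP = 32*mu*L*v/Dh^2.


Step 1: Convert to SI: L = 33418e-6 m, Dh = 24e-6 m
Step 2: dP = 32 * 0.001 * 33418e-6 * 0.605 / (24e-6)^2
Step 3: dP = 1123216.11 Pa
Step 4: Convert to kPa: dP = 1123.22 kPa


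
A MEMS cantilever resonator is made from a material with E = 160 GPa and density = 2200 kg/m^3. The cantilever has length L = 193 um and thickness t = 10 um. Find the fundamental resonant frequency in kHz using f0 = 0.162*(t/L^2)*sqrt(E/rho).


Step 1: Convert units to SI.
t_SI = 10e-6 m, L_SI = 193e-6 m
Step 2: Calculate sqrt(E/rho).
sqrt(160e9 / 2200) = 8528.03 m/s
Step 3: Compute f0.
f0 = 0.162 * 10e-6 / (193e-6)^2 * 8528.03 = 370893.4 Hz = 370.89 kHz


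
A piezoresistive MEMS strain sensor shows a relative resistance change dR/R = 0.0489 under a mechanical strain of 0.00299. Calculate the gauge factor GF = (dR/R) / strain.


Step 1: Identify values.
dR/R = 0.0489, strain = 0.00299
Step 2: GF = (dR/R) / strain = 0.0489 / 0.00299
GF = 16.4


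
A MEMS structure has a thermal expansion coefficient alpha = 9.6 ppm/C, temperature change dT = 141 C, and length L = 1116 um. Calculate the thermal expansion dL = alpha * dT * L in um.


Step 1: Convert CTE: alpha = 9.6 ppm/C = 9.6e-6 /C
Step 2: dL = 9.6e-6 * 141 * 1116
dL = 1.5106 um


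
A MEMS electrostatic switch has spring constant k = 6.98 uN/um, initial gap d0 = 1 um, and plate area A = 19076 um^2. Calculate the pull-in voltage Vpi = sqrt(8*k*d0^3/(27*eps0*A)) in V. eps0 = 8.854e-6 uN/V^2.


Step 1: Compute numerator: 8 * k * d0^3 = 8 * 6.98 * 1^3 = 55.84
Step 2: Compute denominator: 27 * eps0 * A = 27 * 8.854e-6 * 19076 = 4.56027
Step 3: Vpi = sqrt(55.84 / 4.56027)
Vpi = 3.5 V


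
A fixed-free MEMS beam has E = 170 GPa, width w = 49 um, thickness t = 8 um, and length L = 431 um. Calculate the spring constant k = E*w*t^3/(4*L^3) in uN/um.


Step 1: Convert E to consistent units (1 GPa = 1000 uN/um^2).
E = 170 GPa = 170000 uN/um^2
Step 2: Compute t^3 = 8^3 = 512
Step 3: Compute L^3 = 431^3 = 80062991
Step 4: k = 170000 * 49 * 512 / (4 * 80062991)
k = 13.3175 uN/um


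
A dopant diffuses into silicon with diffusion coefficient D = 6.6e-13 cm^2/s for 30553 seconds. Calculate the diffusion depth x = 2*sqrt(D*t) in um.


Step 1: Compute D*t = 6.6e-13 * 30553 = 2.016498e-08 cm^2
Step 2: sqrt(D*t) = 1.42e-04 cm
Step 3: x = 2 * 1.42e-04 cm = 2.84e-04 cm
Step 4: Convert to um (1 cm = 1e4 um): x = 2.84 um


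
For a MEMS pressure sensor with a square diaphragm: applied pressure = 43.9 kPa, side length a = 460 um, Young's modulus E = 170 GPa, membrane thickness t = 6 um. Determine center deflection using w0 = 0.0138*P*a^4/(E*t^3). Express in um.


Step 1: Convert pressure to compatible units (E is in GPa, so P in GPa).
P = 43.9 kPa = 43.9e-6 GPa
Step 2: Compute numerator: 0.0138 * P * a^4.
a^4 = 460^4 = 44774560000
numerator = 0.0138 * 43.9e-6 * 44774560000 = 2.71253e+04
Step 3: Compute denominator: E * t^3 = 170 * 6^3 = 36720
Step 4: w0 = numerator / denominator = 2.71253e+04 / 36720 = 0.7387 um


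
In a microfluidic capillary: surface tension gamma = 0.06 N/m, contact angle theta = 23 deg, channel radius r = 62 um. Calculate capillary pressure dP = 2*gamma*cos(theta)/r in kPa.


Step 1: cos(23 deg) = 0.9205
Step 2: Convert r to m: r = 62e-6 m
Step 3: dP = 2 * 0.06 * 0.9205 / 62e-6 = 1781.6 Pa
Step 4: Convert Pa to kPa (divide by 1000).
dP = 1.78 kPa


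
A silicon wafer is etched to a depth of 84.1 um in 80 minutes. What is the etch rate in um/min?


Step 1: Etch rate = depth / time
Step 2: rate = 84.1 / 80
rate = 1.051 um/min


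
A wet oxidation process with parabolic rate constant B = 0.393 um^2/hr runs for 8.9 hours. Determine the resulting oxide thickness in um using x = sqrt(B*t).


Step 1: Compute B*t = 0.393 * 8.9 = 3.4977
Step 2: x = sqrt(3.4977)
x = 1.87 um


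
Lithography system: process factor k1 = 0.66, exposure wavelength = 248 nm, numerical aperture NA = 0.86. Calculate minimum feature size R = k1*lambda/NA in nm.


Step 1: Identify values: k1 = 0.66, lambda = 248 nm, NA = 0.86
Step 2: R = k1 * lambda / NA
R = 0.66 * 248 / 0.86
R = 190.3 nm


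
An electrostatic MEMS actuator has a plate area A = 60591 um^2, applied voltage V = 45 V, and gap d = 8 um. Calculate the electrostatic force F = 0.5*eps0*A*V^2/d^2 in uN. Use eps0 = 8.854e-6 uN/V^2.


Step 1: Identify parameters.
eps0 = 8.854e-6 uN/V^2, A = 60591 um^2, V = 45 V, d = 8 um
Step 2: Compute V^2 = 45^2 = 2025
Step 3: Compute d^2 = 8^2 = 64
Step 4: F = 0.5 * 8.854e-6 * 60591 * 2025 / 64
F = 8.487 uN


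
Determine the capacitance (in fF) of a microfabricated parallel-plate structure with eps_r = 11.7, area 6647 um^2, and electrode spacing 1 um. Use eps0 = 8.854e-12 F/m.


Step 1: Convert area to m^2: A = 6647e-12 m^2
Step 2: Convert gap to m: d = 1e-6 m
Step 3: C = eps0 * eps_r * A / d
C = 8.854e-12 * 11.7 * 6647e-12 / 1e-6
Step 4: Convert to fF (multiply by 1e15).
C = 688.57 fF


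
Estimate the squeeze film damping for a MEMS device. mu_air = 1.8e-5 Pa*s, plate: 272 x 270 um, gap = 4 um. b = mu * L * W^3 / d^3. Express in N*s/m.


Step 1: Convert to SI.
L = 272e-6 m, W = 270e-6 m, d = 4e-6 m
Step 2: W^3 = (270e-6)^3 = 1.97e-11 m^3
Step 3: d^3 = (4e-6)^3 = 6.40e-17 m^3
Step 4: b = 1.8e-5 * 272e-6 * 1.97e-11 / 6.40e-17
b = 1.51e-03 N*s/m


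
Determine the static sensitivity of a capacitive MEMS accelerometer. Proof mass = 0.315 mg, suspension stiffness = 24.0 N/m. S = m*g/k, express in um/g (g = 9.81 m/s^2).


Step 1: Convert mass: m = 0.315 mg = 3.15e-07 kg
Step 2: S = m * g / k = 3.15e-07 * 9.81 / 24.0
Step 3: S = 1.29e-07 m/g
Step 4: Convert to um/g: S = 0.129 um/g


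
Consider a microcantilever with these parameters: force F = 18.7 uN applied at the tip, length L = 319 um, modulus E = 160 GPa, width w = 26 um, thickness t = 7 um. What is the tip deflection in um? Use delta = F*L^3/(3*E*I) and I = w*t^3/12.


Step 1: Calculate the second moment of area.
I = w * t^3 / 12 = 26 * 7^3 / 12 = 743.1667 um^4
Step 2: Convert E to consistent units (1 GPa = 1000 uN/um^2).
E = 160 GPa = 160000 uN/um^2
Step 3: Calculate tip deflection.
delta = F * L^3 / (3 * E * I)
delta = 18.7 * 319^3 / (3 * 160000 * 743.1667)
delta = 1.7017 um


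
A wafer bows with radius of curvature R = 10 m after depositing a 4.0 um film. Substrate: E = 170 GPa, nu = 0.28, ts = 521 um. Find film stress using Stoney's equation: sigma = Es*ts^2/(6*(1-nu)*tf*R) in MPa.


Step 1: Compute numerator: Es * ts^2 = 170 * 521^2 = 46144970 (GPa*um^2)
Step 2: Compute denominator (R in um): 6*(1-nu)*tf*R = 6*0.72*4.0*10e6 = 172800000.0 (um^2)
Step 3: sigma (GPa) = 46144970 / 172800000.0 = 2.67043e-01 GPa
Step 4: Convert to MPa (x1000): sigma = 267.0 MPa


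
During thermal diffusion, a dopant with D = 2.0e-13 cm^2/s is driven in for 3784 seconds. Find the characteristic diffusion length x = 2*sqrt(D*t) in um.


Step 1: Compute D*t = 2.0e-13 * 3784 = 7.568e-10 cm^2
Step 2: sqrt(D*t) = 2.751e-05 cm
Step 3: x = 2 * 2.751e-05 cm = 5.502e-05 cm
Step 4: Convert to um (1 cm = 1e4 um): x = 0.55 um


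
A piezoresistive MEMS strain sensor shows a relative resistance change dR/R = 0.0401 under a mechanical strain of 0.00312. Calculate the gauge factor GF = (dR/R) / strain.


Step 1: Identify values.
dR/R = 0.0401, strain = 0.00312
Step 2: GF = (dR/R) / strain = 0.0401 / 0.00312
GF = 12.9


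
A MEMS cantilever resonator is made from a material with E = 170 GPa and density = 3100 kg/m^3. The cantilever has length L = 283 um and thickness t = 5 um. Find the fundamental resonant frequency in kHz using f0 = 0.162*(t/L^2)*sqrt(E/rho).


Step 1: Convert units to SI.
t_SI = 5e-6 m, L_SI = 283e-6 m
Step 2: Calculate sqrt(E/rho).
sqrt(170e9 / 3100) = 7405.32 m/s
Step 3: Compute f0.
f0 = 0.162 * 5e-6 / (283e-6)^2 * 7405.32 = 74895.5 Hz = 74.9 kHz


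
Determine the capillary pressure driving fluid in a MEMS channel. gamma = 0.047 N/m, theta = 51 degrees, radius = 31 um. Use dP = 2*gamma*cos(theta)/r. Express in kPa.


Step 1: cos(51 deg) = 0.6293
Step 2: Convert r to m: r = 31e-6 m
Step 3: dP = 2 * 0.047 * 0.6293 / 31e-6 = 1908.2 Pa
Step 4: Convert Pa to kPa (divide by 1000).
dP = 1.91 kPa


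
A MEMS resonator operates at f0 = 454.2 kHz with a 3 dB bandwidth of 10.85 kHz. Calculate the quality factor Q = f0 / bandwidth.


Step 1: Q = f0 / bandwidth
Step 2: Q = 454.2 / 10.85
Q = 41.9


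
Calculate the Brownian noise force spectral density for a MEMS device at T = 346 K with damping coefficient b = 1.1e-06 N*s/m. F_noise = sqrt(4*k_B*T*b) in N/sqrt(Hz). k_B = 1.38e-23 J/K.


Step 1: Compute 4 * k_B * T * b
= 4 * 1.38e-23 * 346 * 1.1e-06
= 2.1009e-26 N^2/Hz
Step 2: F_noise = sqrt(2.1009e-26)
F_noise = 1.45e-13 N/sqrt(Hz)


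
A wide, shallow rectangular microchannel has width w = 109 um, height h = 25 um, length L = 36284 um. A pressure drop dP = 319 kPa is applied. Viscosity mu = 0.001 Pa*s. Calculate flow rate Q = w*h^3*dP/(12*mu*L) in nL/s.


Step 1: Convert all dimensions to SI (meters).
w = 109e-6 m, h = 25e-6 m, L = 36284e-6 m, dP = 319e3 Pa
Step 2: Q = w * h^3 * dP / (12 * mu * L)
Q = 109e-6 * (25e-6)^3 * 319e3 / (12 * 0.001 * 36284e-6) = 1.24778799e-09 m^3/s
Step 3: Convert Q from m^3/s to nL/s (1 m^3 = 1e12 nL, so multiply by 1e12).
Q = 1247.788 nL/s


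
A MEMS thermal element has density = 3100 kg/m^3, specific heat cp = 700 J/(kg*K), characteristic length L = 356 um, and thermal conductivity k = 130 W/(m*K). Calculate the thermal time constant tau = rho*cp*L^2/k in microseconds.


Step 1: Convert L to m: L = 356e-6 m
Step 2: L^2 = (356e-6)^2 = 1.26736e-07 m^2
Step 3: tau = 3100 * 700 * 1.26736e-07 / 130 = 2.11551631e-03 s
Step 4: Convert to microseconds (multiply by 1e6).
tau = 2115.516 us


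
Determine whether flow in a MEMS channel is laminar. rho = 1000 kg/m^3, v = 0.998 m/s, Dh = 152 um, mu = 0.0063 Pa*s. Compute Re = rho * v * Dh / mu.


Step 1: Convert Dh to meters: Dh = 152e-6 m
Step 2: Re = rho * v * Dh / mu
Re = 1000 * 0.998 * 152e-6 / 0.0063
Re = 24.079
Since Re = 24.079 is below ~2300, the flow is laminar.


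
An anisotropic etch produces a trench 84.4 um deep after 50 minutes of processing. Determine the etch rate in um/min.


Step 1: Etch rate = depth / time
Step 2: rate = 84.4 / 50
rate = 1.688 um/min


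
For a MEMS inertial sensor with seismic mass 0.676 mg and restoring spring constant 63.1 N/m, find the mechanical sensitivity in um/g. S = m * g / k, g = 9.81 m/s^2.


Step 1: Convert mass: m = 0.676 mg = 6.76e-07 kg
Step 2: S = m * g / k = 6.76e-07 * 9.81 / 63.1
Step 3: S = 1.05e-07 m/g
Step 4: Convert to um/g: S = 0.105 um/g


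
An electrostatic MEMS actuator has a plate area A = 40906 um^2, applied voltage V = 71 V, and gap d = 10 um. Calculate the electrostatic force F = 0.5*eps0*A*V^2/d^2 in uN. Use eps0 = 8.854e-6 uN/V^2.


Step 1: Identify parameters.
eps0 = 8.854e-6 uN/V^2, A = 40906 um^2, V = 71 V, d = 10 um
Step 2: Compute V^2 = 71^2 = 5041
Step 3: Compute d^2 = 10^2 = 100
Step 4: F = 0.5 * 8.854e-6 * 40906 * 5041 / 100
F = 9.129 uN


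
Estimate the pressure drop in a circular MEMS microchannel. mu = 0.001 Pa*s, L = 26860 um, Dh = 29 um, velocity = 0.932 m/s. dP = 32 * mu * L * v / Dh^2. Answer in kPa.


Step 1: Convert to SI: L = 26860e-6 m, Dh = 29e-6 m
Step 2: dP = 32 * 0.001 * 26860e-6 * 0.932 / (29e-6)^2
Step 3: dP = 952523.95 Pa
Step 4: Convert to kPa: dP = 952.52 kPa


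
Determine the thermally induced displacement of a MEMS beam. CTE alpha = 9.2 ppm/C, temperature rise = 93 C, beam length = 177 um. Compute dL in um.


Step 1: Convert CTE: alpha = 9.2 ppm/C = 9.2e-6 /C
Step 2: dL = 9.2e-6 * 93 * 177
dL = 0.1514 um


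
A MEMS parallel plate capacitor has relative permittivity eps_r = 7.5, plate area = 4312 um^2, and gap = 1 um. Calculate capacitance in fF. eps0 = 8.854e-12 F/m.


Step 1: Convert area to m^2: A = 4312e-12 m^2
Step 2: Convert gap to m: d = 1e-6 m
Step 3: C = eps0 * eps_r * A / d
C = 8.854e-12 * 7.5 * 4312e-12 / 1e-6
Step 4: Convert to fF (multiply by 1e15).
C = 286.34 fF


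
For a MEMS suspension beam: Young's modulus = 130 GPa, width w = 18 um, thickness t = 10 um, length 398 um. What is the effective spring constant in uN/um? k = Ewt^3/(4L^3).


Step 1: Convert E to consistent units (1 GPa = 1000 uN/um^2).
E = 130 GPa = 130000 uN/um^2
Step 2: Compute t^3 = 10^3 = 1000
Step 3: Compute L^3 = 398^3 = 63044792
Step 4: k = 130000 * 18 * 1000 / (4 * 63044792)
k = 9.2791 uN/um


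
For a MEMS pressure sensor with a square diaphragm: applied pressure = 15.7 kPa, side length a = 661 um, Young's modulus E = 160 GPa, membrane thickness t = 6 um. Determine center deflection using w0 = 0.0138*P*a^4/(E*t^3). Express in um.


Step 1: Convert pressure to compatible units (E is in GPa, so P in GPa).
P = 15.7 kPa = 15.7e-6 GPa
Step 2: Compute numerator: 0.0138 * P * a^4.
a^4 = 661^4 = 190899960241
numerator = 0.0138 * 15.7e-6 * 190899960241 = 4.136039e+04
Step 3: Compute denominator: E * t^3 = 160 * 6^3 = 34560
Step 4: w0 = numerator / denominator = 4.136039e+04 / 34560 = 1.1968 um


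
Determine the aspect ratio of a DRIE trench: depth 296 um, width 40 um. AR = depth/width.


Step 1: AR = depth / width
Step 2: AR = 296 / 40
AR = 7.4


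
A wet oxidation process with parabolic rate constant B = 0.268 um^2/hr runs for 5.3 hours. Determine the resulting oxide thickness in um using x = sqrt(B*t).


Step 1: Compute B*t = 0.268 * 5.3 = 1.4204
Step 2: x = sqrt(1.4204)
x = 1.192 um


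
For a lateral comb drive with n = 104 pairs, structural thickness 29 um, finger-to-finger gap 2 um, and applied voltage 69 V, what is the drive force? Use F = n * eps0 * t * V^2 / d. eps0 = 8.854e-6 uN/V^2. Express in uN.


Step 1: Parameters: n=104, eps0=8.854e-6 uN/V^2, t=29 um, V=69 V, d=2 um
Step 2: V^2 = 4761
Step 3: F = 104 * 8.854e-6 * 29 * 4761 / 2
F = 63.568 uN


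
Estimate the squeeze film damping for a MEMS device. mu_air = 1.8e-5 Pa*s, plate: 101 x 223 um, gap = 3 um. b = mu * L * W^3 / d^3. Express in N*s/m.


Step 1: Convert to SI.
L = 101e-6 m, W = 223e-6 m, d = 3e-6 m
Step 2: W^3 = (223e-6)^3 = 1.11e-11 m^3
Step 3: d^3 = (3e-6)^3 = 2.70e-17 m^3
Step 4: b = 1.8e-5 * 101e-6 * 1.11e-11 / 2.70e-17
b = 7.47e-04 N*s/m


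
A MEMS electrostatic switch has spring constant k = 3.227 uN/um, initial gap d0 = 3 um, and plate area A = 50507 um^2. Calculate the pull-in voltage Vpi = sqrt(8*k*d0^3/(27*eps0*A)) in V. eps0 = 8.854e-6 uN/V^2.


Step 1: Compute numerator: 8 * k * d0^3 = 8 * 3.227 * 3^3 = 697.032
Step 2: Compute denominator: 27 * eps0 * A = 27 * 8.854e-6 * 50507 = 12.074102
Step 3: Vpi = sqrt(697.032 / 12.074102)
Vpi = 7.6 V


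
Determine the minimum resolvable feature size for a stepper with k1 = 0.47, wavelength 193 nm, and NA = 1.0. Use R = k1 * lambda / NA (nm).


Step 1: Identify values: k1 = 0.47, lambda = 193 nm, NA = 1.0
Step 2: R = k1 * lambda / NA
R = 0.47 * 193 / 1.0
R = 90.7 nm


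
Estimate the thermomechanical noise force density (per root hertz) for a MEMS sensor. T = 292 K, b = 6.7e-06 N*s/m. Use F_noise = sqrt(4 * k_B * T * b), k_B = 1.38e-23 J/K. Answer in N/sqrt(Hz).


Step 1: Compute 4 * k_B * T * b
= 4 * 1.38e-23 * 292 * 6.7e-06
= 1.0799e-25 N^2/Hz
Step 2: F_noise = sqrt(1.0799e-25)
F_noise = 3.29e-13 N/sqrt(Hz)


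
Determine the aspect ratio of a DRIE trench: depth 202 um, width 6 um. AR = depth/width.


Step 1: AR = depth / width
Step 2: AR = 202 / 6
AR = 33.7


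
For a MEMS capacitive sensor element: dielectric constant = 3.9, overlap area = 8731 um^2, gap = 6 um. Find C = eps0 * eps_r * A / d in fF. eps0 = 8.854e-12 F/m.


Step 1: Convert area to m^2: A = 8731e-12 m^2
Step 2: Convert gap to m: d = 6e-6 m
Step 3: C = eps0 * eps_r * A / d
C = 8.854e-12 * 3.9 * 8731e-12 / 6e-6
Step 4: Convert to fF (multiply by 1e15).
C = 50.25 fF


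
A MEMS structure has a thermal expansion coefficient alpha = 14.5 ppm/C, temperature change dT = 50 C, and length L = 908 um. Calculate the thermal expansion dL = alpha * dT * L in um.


Step 1: Convert CTE: alpha = 14.5 ppm/C = 14.5e-6 /C
Step 2: dL = 14.5e-6 * 50 * 908
dL = 0.6583 um


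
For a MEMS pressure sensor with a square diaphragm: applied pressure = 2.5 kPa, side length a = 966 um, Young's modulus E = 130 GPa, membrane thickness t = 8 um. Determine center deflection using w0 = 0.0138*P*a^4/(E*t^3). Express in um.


Step 1: Convert pressure to compatible units (E is in GPa, so P in GPa).
P = 2.5 kPa = 2.5e-6 GPa
Step 2: Compute numerator: 0.0138 * P * a^4.
a^4 = 966^4 = 870780120336
numerator = 0.0138 * 2.5e-6 * 870780120336 = 3.00419e+04
Step 3: Compute denominator: E * t^3 = 130 * 8^3 = 66560
Step 4: w0 = numerator / denominator = 3.00419e+04 / 66560 = 0.4514 um


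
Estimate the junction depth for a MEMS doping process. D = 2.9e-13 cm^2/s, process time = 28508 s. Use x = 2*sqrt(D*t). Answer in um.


Step 1: Compute D*t = 2.9e-13 * 28508 = 8.26732e-09 cm^2
Step 2: sqrt(D*t) = 9.09248e-05 cm
Step 3: x = 2 * 9.09248e-05 cm = 1.818496e-04 cm
Step 4: Convert to um (1 cm = 1e4 um): x = 1.818 um


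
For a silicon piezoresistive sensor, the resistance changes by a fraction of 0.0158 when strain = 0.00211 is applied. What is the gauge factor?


Step 1: Identify values.
dR/R = 0.0158, strain = 0.00211
Step 2: GF = (dR/R) / strain = 0.0158 / 0.00211
GF = 7.5


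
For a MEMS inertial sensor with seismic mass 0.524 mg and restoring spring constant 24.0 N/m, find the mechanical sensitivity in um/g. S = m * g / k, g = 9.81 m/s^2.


Step 1: Convert mass: m = 0.524 mg = 5.24e-07 kg
Step 2: S = m * g / k = 5.24e-07 * 9.81 / 24.0
Step 3: S = 2.14e-07 m/g
Step 4: Convert to um/g: S = 0.214 um/g


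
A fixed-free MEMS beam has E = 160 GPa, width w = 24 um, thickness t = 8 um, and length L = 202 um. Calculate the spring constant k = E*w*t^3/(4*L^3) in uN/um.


Step 1: Convert E to consistent units (1 GPa = 1000 uN/um^2).
E = 160 GPa = 160000 uN/um^2
Step 2: Compute t^3 = 8^3 = 512
Step 3: Compute L^3 = 202^3 = 8242408
Step 4: k = 160000 * 24 * 512 / (4 * 8242408)
k = 59.6331 uN/um


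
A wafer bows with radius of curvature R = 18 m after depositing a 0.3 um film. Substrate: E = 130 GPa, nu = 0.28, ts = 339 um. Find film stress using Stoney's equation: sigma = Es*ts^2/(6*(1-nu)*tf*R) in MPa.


Step 1: Compute numerator: Es * ts^2 = 130 * 339^2 = 14939730 (GPa*um^2)
Step 2: Compute denominator (R in um): 6*(1-nu)*tf*R = 6*0.72*0.3*18e6 = 23328000.0 (um^2)
Step 3: sigma (GPa) = 14939730 / 23328000.0 = 6.40421e-01 GPa
Step 4: Convert to MPa (x1000): sigma = 640.4 MPa


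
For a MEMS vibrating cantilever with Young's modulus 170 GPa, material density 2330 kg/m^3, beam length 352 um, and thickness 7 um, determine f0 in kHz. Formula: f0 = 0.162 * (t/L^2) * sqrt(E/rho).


Step 1: Convert units to SI.
t_SI = 7e-6 m, L_SI = 352e-6 m
Step 2: Calculate sqrt(E/rho).
sqrt(170e9 / 2330) = 8541.74 m/s
Step 3: Compute f0.
f0 = 0.162 * 7e-6 / (352e-6)^2 * 8541.74 = 78176.1 Hz = 78.18 kHz


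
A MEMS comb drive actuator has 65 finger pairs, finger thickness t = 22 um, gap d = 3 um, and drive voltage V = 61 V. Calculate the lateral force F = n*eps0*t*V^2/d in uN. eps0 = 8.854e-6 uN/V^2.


Step 1: Parameters: n=65, eps0=8.854e-6 uN/V^2, t=22 um, V=61 V, d=3 um
Step 2: V^2 = 3721
Step 3: F = 65 * 8.854e-6 * 22 * 3721 / 3
F = 15.704 uN


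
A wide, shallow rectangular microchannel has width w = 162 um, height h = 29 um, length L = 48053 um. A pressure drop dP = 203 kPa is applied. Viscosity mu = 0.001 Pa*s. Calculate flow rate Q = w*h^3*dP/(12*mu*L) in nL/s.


Step 1: Convert all dimensions to SI (meters).
w = 162e-6 m, h = 29e-6 m, L = 48053e-6 m, dP = 203e3 Pa
Step 2: Q = w * h^3 * dP / (12 * mu * L)
Q = 162e-6 * (29e-6)^3 * 203e3 / (12 * 0.001 * 48053e-6) = 1.39092366e-09 m^3/s
Step 3: Convert Q from m^3/s to nL/s (1 m^3 = 1e12 nL, so multiply by 1e12).
Q = 1390.924 nL/s


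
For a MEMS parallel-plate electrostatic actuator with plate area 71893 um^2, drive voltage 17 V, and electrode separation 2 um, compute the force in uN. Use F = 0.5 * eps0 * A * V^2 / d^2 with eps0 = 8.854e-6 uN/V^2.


Step 1: Identify parameters.
eps0 = 8.854e-6 uN/V^2, A = 71893 um^2, V = 17 V, d = 2 um
Step 2: Compute V^2 = 17^2 = 289
Step 3: Compute d^2 = 2^2 = 4
Step 4: F = 0.5 * 8.854e-6 * 71893 * 289 / 4
F = 22.995 uN


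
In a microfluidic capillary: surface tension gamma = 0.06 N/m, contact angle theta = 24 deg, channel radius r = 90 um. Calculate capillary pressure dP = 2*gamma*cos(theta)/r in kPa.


Step 1: cos(24 deg) = 0.9135
Step 2: Convert r to m: r = 90e-6 m
Step 3: dP = 2 * 0.06 * 0.9135 / 90e-6 = 1218.0 Pa
Step 4: Convert Pa to kPa (divide by 1000).
dP = 1.22 kPa


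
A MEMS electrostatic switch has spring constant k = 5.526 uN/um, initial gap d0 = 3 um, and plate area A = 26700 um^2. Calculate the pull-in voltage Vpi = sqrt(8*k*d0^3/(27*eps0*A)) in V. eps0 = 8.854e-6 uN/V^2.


Step 1: Compute numerator: 8 * k * d0^3 = 8 * 5.526 * 3^3 = 1193.616
Step 2: Compute denominator: 27 * eps0 * A = 27 * 8.854e-6 * 26700 = 6.382849
Step 3: Vpi = sqrt(1193.616 / 6.382849)
Vpi = 13.67 V


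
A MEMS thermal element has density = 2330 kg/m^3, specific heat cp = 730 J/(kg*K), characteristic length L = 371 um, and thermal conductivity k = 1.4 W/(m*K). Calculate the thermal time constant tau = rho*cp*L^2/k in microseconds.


Step 1: Convert L to m: L = 371e-6 m
Step 2: L^2 = (371e-6)^2 = 1.37641e-07 m^2
Step 3: tau = 2330 * 730 * 1.37641e-07 / 1.4 = 1.672239835e-01 s
Step 4: Convert to microseconds (multiply by 1e6).
tau = 167223.984 us


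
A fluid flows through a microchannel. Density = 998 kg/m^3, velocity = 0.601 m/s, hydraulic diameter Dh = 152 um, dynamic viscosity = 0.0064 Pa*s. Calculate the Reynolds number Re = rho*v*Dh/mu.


Step 1: Convert Dh to meters: Dh = 152e-6 m
Step 2: Re = rho * v * Dh / mu
Re = 998 * 0.601 * 152e-6 / 0.0064
Re = 14.245


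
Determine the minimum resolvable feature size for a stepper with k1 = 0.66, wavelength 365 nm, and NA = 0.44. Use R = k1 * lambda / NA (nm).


Step 1: Identify values: k1 = 0.66, lambda = 365 nm, NA = 0.44
Step 2: R = k1 * lambda / NA
R = 0.66 * 365 / 0.44
R = 547.5 nm


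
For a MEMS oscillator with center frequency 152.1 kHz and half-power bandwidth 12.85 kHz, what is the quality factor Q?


Step 1: Q = f0 / bandwidth
Step 2: Q = 152.1 / 12.85
Q = 11.8


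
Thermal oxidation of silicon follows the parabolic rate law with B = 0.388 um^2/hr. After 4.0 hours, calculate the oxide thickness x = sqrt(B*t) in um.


Step 1: Compute B*t = 0.388 * 4.0 = 1.552
Step 2: x = sqrt(1.552)
x = 1.246 um


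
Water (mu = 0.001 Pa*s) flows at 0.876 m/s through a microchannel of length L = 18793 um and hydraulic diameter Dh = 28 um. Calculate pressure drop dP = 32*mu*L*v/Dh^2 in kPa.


Step 1: Convert to SI: L = 18793e-6 m, Dh = 28e-6 m
Step 2: dP = 32 * 0.001 * 18793e-6 * 0.876 / (28e-6)^2
Step 3: dP = 671945.63 Pa
Step 4: Convert to kPa: dP = 671.95 kPa


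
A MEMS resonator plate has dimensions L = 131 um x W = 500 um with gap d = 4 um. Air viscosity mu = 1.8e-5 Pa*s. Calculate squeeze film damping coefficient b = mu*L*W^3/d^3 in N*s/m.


Step 1: Convert to SI.
L = 131e-6 m, W = 500e-6 m, d = 4e-6 m
Step 2: W^3 = (500e-6)^3 = 1.25e-10 m^3
Step 3: d^3 = (4e-6)^3 = 6.40e-17 m^3
Step 4: b = 1.8e-5 * 131e-6 * 1.25e-10 / 6.40e-17
b = 4.61e-03 N*s/m


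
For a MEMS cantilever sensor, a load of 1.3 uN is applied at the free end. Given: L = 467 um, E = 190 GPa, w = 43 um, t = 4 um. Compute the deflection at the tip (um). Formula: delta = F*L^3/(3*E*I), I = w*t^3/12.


Step 1: Calculate the second moment of area.
I = w * t^3 / 12 = 43 * 4^3 / 12 = 229.3333 um^4
Step 2: Convert E to consistent units (1 GPa = 1000 uN/um^2).
E = 190 GPa = 190000 uN/um^2
Step 3: Calculate tip deflection.
delta = F * L^3 / (3 * E * I)
delta = 1.3 * 467^3 / (3 * 190000 * 229.3333)
delta = 1.0129 um


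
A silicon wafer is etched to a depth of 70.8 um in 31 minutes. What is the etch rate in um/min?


Step 1: Etch rate = depth / time
Step 2: rate = 70.8 / 31
rate = 2.284 um/min


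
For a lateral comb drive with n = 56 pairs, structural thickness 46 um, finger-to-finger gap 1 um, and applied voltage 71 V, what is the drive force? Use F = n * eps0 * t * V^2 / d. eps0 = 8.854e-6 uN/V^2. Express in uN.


Step 1: Parameters: n=56, eps0=8.854e-6 uN/V^2, t=46 um, V=71 V, d=1 um
Step 2: V^2 = 5041
Step 3: F = 56 * 8.854e-6 * 46 * 5041 / 1
F = 114.975 uN


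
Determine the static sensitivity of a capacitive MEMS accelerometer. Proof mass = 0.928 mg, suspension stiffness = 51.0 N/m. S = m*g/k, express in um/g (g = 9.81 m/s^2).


Step 1: Convert mass: m = 0.928 mg = 9.28e-07 kg
Step 2: S = m * g / k = 9.28e-07 * 9.81 / 51.0
Step 3: S = 1.79e-07 m/g
Step 4: Convert to um/g: S = 0.179 um/g
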